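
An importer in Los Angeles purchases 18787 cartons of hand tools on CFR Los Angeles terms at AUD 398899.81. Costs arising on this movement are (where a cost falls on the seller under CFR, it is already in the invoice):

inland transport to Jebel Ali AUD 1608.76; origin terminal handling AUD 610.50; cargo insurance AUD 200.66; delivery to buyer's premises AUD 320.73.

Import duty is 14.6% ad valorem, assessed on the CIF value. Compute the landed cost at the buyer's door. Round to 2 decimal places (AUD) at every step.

Total landed cost: AUD 457689.87

CFR: the seller pays costs through ocean freight to the destination port, but not insurance.
Already in the invoice (seller's account under CFR): inland to port, origin terminal — exclude.
CIF value = CFR price + insurance = 398899.81 + 200.66 = 399100.47
Import duty = 399100.47 × 14.6% = 58268.67
Buyer bears: insurance 200.66 + delivery 320.73 + duty 58268.67 = 58790.06
Landed cost = invoice 398899.81 + 58790.06 = 457689.87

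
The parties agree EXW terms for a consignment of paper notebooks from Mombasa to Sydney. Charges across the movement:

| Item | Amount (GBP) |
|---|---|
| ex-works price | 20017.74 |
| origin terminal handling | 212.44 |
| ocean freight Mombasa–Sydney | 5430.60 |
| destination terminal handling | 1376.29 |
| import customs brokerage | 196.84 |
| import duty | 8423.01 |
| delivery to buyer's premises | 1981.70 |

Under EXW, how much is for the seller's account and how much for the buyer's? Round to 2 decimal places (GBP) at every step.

EXW: the seller makes goods available at their premises; the buyer bears all onward costs.
Seller's account: goods 20017.74 = 20017.74
Buyer's account: origin terminal 212.44 + freight 5430.60 + destination terminal 1376.29 + brokerage 196.84 + duty 8423.01 + delivery 1981.70 = 17620.88

Seller: GBP 20017.74; buyer: GBP 17620.88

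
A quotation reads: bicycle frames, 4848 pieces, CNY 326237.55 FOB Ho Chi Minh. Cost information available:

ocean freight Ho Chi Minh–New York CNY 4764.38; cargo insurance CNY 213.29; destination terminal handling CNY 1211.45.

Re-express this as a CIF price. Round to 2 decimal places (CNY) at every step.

CIF price: CNY 331215.22

Not relevant to the conversion: destination terminal — on the buyer under both terms; not part of either seller's price.
From FOB to CIF, the seller additionally bears: freight, insurance.
CIF price = 326237.55 + 4764.38 + 213.29 = 331215.22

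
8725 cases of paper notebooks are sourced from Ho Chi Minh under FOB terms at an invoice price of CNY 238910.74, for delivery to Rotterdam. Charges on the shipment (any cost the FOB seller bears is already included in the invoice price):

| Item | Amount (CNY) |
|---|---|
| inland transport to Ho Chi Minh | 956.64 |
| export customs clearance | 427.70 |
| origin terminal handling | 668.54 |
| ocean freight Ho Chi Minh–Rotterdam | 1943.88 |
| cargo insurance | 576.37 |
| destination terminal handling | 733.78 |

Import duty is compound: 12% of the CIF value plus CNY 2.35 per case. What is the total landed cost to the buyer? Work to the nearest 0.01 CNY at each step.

Total landed cost: CNY 291640.24

FOB: the seller bears costs until goods are on board at the origin port; the buyer bears freight, insurance and all costs thereafter.
Already in the invoice (seller's account under FOB): inland to port, export clearance, origin terminal — exclude.
CIF value = FOB price + freight + insurance = 238910.74 + 1943.88 + 576.37 = 241430.99
Ad valorem component: 241430.99 × 12% = 28971.72
Specific component: 8725 × 2.35 = 20503.75
Import duty = 28971.72 + 20503.75 = 49475.47
Buyer bears: freight 1943.88 + insurance 576.37 + destination terminal 733.78 + duty 49475.47 = 52729.50
Landed cost = invoice 238910.74 + 52729.50 = 291640.24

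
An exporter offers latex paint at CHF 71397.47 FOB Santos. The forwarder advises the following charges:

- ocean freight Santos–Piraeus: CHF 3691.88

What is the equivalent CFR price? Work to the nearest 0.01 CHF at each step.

From FOB to CFR, the seller additionally bears: freight.
CFR price = 71397.47 + 3691.88 = 75089.35

CFR price: CHF 75089.35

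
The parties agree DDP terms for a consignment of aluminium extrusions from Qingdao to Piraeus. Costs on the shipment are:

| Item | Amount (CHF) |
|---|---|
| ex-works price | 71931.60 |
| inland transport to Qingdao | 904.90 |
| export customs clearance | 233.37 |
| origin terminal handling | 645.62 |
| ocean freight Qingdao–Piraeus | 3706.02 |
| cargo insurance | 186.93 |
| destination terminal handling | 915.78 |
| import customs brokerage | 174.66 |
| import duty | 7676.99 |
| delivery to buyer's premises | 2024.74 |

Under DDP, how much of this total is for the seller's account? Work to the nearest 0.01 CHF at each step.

DDP: the seller bears all costs including import duty.
Seller's account: goods 71931.60 + inland to port 904.90 + export clearance 233.37 + origin terminal 645.62 + freight 3706.02 + insurance 186.93 + destination terminal 915.78 + brokerage 174.66 + duty 7676.99 + delivery 2024.74 = 88400.61
Buyer's account: 0.00

Seller's account: CHF 88400.61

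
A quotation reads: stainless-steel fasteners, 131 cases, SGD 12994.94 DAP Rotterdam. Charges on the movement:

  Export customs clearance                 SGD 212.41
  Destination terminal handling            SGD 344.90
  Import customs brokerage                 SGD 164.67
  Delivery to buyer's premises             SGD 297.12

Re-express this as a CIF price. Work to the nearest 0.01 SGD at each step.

CIF price: SGD 12352.92

Not relevant to the conversion: export clearance — on the seller under both DAP and CIF; already in the DAP price and stays in the CIF price. brokerage — on the buyer under both terms; not part of either seller's price.
From DAP to CIF, the seller no longer bears: destination terminal, delivery.
CIF price = 12994.94 − 344.90 − 297.12 = 12352.92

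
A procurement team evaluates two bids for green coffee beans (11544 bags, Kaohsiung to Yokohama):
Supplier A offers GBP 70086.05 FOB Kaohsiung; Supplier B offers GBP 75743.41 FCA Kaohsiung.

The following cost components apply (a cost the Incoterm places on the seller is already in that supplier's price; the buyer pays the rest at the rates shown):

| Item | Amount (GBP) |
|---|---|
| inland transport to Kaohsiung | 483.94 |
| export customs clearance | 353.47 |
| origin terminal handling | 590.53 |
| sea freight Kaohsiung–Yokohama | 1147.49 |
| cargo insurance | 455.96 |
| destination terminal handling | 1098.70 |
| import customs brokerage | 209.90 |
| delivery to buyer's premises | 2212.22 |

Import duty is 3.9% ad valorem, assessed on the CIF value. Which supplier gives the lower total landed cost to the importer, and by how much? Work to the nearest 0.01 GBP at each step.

Supplier A (FOB):
CIF value = FOB price + freight + insurance = 70086.05 + 1147.49 + 455.96 = 71689.50
Import duty = 71689.50 × 3.9% = 2795.89
Buyer bears (A): 1147.49 + 455.96 + 1098.70 + 209.90 + 2212.22 = 5124.27
Landed cost (A) = invoice 70086.05 + 5124.27 + duty 2795.89 = 78006.21
Supplier B (FCA):
CIF value = FCA price + origin terminal + freight + insurance = 75743.41 + 590.53 + 1147.49 + 455.96 = 77937.39
Import duty = 77937.39 × 3.9% = 3039.56
Buyer bears (B): 590.53 + 1147.49 + 455.96 + 1098.70 + 209.90 + 2212.22 = 5714.80
Landed cost (B) = invoice 75743.41 + 5714.80 + duty 3039.56 = 84497.77
Difference = |78006.21 − 84497.77| = 6491.56

Supplier A is cheaper by GBP 6491.56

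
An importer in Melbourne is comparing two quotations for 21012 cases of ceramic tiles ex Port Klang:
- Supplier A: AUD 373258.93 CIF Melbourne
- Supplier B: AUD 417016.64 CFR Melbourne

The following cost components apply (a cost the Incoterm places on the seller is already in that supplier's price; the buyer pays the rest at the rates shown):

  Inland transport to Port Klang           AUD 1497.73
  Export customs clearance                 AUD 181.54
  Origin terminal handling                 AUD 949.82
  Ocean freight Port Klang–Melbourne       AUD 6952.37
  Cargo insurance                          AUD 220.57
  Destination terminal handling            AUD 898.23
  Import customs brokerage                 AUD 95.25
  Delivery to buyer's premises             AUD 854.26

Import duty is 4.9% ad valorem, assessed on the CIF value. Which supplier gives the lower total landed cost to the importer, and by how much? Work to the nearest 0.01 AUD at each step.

Supplier A is cheaper by AUD 46133.21

Supplier A (CIF):
The CIF price already equals the CIF value: 373258.93
Import duty = 373258.93 × 4.9% = 18289.69
Buyer bears (A): 898.23 + 95.25 + 854.26 = 1847.74
Landed cost (A) = invoice 373258.93 + 1847.74 + duty 18289.69 = 393396.36
Supplier B (CFR):
CIF value = CFR price + insurance = 417016.64 + 220.57 = 417237.21
Import duty = 417237.21 × 4.9% = 20444.62
Buyer bears (B): 220.57 + 898.23 + 95.25 + 854.26 = 2068.31
Landed cost (B) = invoice 417016.64 + 2068.31 + duty 20444.62 = 439529.57
Difference = |393396.36 − 439529.57| = 46133.21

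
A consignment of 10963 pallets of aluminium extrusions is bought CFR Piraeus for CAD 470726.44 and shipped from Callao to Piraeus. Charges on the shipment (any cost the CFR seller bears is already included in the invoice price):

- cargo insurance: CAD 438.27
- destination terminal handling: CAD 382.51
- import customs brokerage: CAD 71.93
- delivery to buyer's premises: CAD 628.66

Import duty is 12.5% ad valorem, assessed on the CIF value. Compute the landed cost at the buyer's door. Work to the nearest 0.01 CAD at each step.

CFR: the seller pays costs through ocean freight to the destination port, but not insurance.
CIF value = CFR price + insurance = 470726.44 + 438.27 = 471164.71
Import duty = 471164.71 × 12.5% = 58895.59
Buyer bears: insurance 438.27 + destination terminal 382.51 + brokerage 71.93 + delivery 628.66 + duty 58895.59 = 60416.96
Landed cost = invoice 470726.44 + 60416.96 = 531143.40

Total landed cost: CAD 531143.40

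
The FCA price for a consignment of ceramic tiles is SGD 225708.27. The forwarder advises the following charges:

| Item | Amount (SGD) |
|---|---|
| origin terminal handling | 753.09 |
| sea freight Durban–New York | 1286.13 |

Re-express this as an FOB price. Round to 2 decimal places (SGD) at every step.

Not relevant to the conversion: freight — on the buyer under both terms; not part of either seller's price.
From FCA to FOB, the seller additionally bears: origin terminal.
FOB price = 225708.27 + 753.09 = 226461.36

FOB price: SGD 226461.36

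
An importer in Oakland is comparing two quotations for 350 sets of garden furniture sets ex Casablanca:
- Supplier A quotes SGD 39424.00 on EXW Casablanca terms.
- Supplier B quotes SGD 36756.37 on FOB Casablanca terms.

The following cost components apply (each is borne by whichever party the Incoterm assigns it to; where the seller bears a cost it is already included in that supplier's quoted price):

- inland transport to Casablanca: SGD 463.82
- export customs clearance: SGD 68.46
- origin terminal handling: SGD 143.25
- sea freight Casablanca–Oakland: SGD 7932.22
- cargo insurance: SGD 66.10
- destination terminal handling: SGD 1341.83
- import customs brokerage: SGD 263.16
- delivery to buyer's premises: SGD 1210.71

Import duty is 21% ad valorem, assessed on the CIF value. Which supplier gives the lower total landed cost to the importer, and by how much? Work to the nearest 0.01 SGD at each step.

Supplier A (EXW):
CIF value = EXW price + inland to port + export clearance + origin terminal + freight + insurance = 39424.00 + 463.82 + 68.46 + 143.25 + 7932.22 + 66.10 = 48097.85
Import duty = 48097.85 × 21% = 10100.55
Buyer bears (A): 463.82 + 68.46 + 143.25 + 7932.22 + 66.10 + 1341.83 + 263.16 + 1210.71 = 11489.55
Landed cost (A) = invoice 39424.00 + 11489.55 + duty 10100.55 = 61014.10
Supplier B (FOB):
CIF value = FOB price + freight + insurance = 36756.37 + 7932.22 + 66.10 = 44754.69
Import duty = 44754.69 × 21% = 9398.48
Buyer bears (B): 7932.22 + 66.10 + 1341.83 + 263.16 + 1210.71 = 10814.02
Landed cost (B) = invoice 36756.37 + 10814.02 + duty 9398.48 = 56968.87
Difference = |61014.10 − 56968.87| = 4045.23

Supplier B is cheaper by SGD 4045.23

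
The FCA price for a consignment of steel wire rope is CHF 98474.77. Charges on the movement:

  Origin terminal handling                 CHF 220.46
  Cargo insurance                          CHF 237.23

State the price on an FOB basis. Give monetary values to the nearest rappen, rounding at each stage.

FOB price: CHF 98695.23

Not relevant to the conversion: insurance — on the buyer under both terms; not part of either seller's price.
From FCA to FOB, the seller additionally bears: origin terminal.
FOB price = 98474.77 + 220.46 = 98695.23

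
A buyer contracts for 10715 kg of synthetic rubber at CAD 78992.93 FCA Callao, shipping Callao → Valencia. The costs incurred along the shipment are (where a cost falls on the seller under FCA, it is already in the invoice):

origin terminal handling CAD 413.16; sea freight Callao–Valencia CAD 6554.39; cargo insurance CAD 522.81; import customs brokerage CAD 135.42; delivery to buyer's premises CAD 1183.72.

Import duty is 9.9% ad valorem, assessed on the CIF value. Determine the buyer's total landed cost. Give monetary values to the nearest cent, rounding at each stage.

Total landed cost: CAD 96364.28

FCA: the seller delivers export-cleared goods to the carrier; the buyer bears costs from that point.
CIF value = FCA price + origin terminal + freight + insurance = 78992.93 + 413.16 + 6554.39 + 522.81 = 86483.29
Import duty = 86483.29 × 9.9% = 8561.85
Buyer bears: origin terminal 413.16 + freight 6554.39 + insurance 522.81 + brokerage 135.42 + delivery 1183.72 + duty 8561.85 = 17371.35
Landed cost = invoice 78992.93 + 17371.35 = 96364.28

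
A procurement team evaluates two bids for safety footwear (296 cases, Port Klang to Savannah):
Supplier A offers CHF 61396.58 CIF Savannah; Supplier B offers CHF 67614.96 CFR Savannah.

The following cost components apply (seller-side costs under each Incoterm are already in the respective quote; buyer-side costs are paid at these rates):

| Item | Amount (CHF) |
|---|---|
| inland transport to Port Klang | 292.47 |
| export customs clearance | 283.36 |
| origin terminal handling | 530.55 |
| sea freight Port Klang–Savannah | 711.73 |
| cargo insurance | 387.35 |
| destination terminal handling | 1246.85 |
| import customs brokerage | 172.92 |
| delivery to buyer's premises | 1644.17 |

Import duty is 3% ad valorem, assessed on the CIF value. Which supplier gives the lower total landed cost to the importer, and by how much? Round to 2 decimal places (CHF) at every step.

Supplier A (CIF):
The CIF price already equals the CIF value: 61396.58
Import duty = 61396.58 × 3% = 1841.90
Buyer bears (A): 1246.85 + 172.92 + 1644.17 = 3063.94
Landed cost (A) = invoice 61396.58 + 3063.94 + duty 1841.90 = 66302.42
Supplier B (CFR):
CIF value = CFR price + insurance = 67614.96 + 387.35 = 68002.31
Import duty = 68002.31 × 3% = 2040.07
Buyer bears (B): 387.35 + 1246.85 + 172.92 + 1644.17 = 3451.29
Landed cost (B) = invoice 67614.96 + 3451.29 + duty 2040.07 = 73106.32
Difference = |66302.42 − 73106.32| = 6803.90

Supplier A is cheaper by CHF 6803.90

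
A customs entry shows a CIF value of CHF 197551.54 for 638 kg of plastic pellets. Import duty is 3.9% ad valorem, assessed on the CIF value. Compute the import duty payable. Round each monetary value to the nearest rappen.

Import duty = 197551.54 × 3.9% = 7704.51

Import duty: CHF 7704.51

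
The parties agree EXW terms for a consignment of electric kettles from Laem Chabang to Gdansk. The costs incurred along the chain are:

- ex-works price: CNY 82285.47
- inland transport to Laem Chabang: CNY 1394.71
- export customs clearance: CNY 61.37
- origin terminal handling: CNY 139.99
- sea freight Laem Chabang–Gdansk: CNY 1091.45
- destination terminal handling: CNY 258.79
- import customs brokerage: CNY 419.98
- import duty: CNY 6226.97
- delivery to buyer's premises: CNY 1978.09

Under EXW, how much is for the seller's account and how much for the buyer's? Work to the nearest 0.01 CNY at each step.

Seller: CNY 82285.47; buyer: CNY 11571.35

EXW: the seller makes goods available at their premises; the buyer bears all onward costs.
Seller's account: goods 82285.47 = 82285.47
Buyer's account: inland to port 1394.71 + export clearance 61.37 + origin terminal 139.99 + freight 1091.45 + destination terminal 258.79 + brokerage 419.98 + duty 6226.97 + delivery 1978.09 = 11571.35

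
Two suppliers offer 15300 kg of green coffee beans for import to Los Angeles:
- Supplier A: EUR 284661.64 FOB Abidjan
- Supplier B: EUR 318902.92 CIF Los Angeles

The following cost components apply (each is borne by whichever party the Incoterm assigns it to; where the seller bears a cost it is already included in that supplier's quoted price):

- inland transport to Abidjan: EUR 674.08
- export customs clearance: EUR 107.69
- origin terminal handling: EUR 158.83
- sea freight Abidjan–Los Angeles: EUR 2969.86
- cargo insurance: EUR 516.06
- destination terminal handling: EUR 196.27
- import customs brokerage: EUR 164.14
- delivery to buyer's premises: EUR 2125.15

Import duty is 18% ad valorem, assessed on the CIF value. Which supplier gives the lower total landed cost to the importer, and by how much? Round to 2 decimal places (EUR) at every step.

Supplier A is cheaper by EUR 36291.33

Supplier A (FOB):
CIF value = FOB price + freight + insurance = 284661.64 + 2969.86 + 516.06 = 288147.56
Import duty = 288147.56 × 18% = 51866.56
Buyer bears (A): 2969.86 + 516.06 + 196.27 + 164.14 + 2125.15 = 5971.48
Landed cost (A) = invoice 284661.64 + 5971.48 + duty 51866.56 = 342499.68
Supplier B (CIF):
The CIF price already equals the CIF value: 318902.92
Import duty = 318902.92 × 18% = 57402.53
Buyer bears (B): 196.27 + 164.14 + 2125.15 = 2485.56
Landed cost (B) = invoice 318902.92 + 2485.56 + duty 57402.53 = 378791.01
Difference = |342499.68 − 378791.01| = 36291.33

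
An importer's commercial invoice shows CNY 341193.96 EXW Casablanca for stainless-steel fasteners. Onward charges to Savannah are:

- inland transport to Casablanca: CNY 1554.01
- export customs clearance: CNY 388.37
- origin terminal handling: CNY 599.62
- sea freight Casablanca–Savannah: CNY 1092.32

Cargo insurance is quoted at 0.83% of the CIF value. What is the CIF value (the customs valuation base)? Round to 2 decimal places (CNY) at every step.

Let C be the CIF value. C = EXW price + pre-shipment costs + freight + 0.83% × C
C − 0.83% × C = 341193.96 + 1554.01 + 388.37 + 599.62 + 1092.32
0.9917 × C = 344828.28
C = 344828.28 / 0.9917 = 347714.31
Insurance premium = 0.83% × 347714.31 = 2886.03

CIF value: CNY 347714.31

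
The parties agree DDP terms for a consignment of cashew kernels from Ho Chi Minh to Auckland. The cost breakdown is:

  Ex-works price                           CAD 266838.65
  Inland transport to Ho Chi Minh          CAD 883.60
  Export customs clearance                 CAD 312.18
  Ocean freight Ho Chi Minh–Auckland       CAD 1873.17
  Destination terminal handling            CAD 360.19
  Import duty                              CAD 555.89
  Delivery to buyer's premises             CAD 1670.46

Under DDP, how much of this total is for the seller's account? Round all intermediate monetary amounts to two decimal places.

DDP: the seller bears all costs including import duty.
Seller's account: goods 266838.65 + inland to port 883.60 + export clearance 312.18 + freight 1873.17 + destination terminal 360.19 + duty 555.89 + delivery 1670.46 = 272494.14
Buyer's account: 0.00

Seller's account: CAD 272494.14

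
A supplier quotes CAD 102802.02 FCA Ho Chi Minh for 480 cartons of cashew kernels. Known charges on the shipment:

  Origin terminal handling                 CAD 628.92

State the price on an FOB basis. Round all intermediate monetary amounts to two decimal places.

FOB price: CAD 103430.94

From FCA to FOB, the seller additionally bears: origin terminal.
FOB price = 102802.02 + 628.92 = 103430.94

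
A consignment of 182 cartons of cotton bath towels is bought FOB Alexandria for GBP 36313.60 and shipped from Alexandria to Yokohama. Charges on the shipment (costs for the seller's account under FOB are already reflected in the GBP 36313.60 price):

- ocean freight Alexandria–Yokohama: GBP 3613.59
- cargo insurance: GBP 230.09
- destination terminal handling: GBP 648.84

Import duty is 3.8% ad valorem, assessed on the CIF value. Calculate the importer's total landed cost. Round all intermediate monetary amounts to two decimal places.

Total landed cost: GBP 42332.10

FOB: the seller bears costs until goods are on board at the origin port; the buyer bears freight, insurance and all costs thereafter.
CIF value = FOB price + freight + insurance = 36313.60 + 3613.59 + 230.09 = 40157.28
Import duty = 40157.28 × 3.8% = 1525.98
Buyer bears: freight 3613.59 + insurance 230.09 + destination terminal 648.84 + duty 1525.98 = 6018.50
Landed cost = invoice 36313.60 + 6018.50 = 42332.10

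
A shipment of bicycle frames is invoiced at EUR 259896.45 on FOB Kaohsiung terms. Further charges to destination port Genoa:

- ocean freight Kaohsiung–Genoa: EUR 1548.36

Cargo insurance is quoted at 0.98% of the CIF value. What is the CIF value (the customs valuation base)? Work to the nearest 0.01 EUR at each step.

Let C be the CIF value. C = FOB price + freight + 0.98% × C
C − 0.98% × C = 259896.45 + 1548.36
0.9902 × C = 261444.81
C = 261444.81 / 0.9902 = 264032.33
Insurance premium = 0.98% × 264032.33 = 2587.52

CIF value: EUR 264032.33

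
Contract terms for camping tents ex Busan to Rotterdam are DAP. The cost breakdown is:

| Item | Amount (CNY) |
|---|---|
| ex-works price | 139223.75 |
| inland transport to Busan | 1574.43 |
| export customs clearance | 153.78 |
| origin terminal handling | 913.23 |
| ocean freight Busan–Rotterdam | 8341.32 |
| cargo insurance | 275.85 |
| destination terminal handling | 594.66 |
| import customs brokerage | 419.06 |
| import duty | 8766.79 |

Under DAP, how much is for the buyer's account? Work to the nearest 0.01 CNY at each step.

Buyer's account: CNY 9185.85

DAP: the seller bears all costs to the named destination except import duty and clearance.
Seller's account: goods 139223.75 + inland to port 1574.43 + export clearance 153.78 + origin terminal 913.23 + freight 8341.32 + insurance 275.85 + destination terminal 594.66 = 151077.02
Buyer's account: brokerage 419.06 + duty 8766.79 = 9185.85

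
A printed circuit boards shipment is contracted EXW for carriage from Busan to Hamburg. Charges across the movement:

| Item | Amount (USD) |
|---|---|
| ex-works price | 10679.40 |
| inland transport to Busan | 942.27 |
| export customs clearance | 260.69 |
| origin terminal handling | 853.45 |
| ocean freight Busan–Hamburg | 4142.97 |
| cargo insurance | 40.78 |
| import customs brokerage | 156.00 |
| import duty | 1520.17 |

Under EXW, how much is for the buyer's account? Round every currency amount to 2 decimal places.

Buyer's account: USD 7916.33

EXW: the seller makes goods available at their premises; the buyer bears all onward costs.
Seller's account: goods 10679.40 = 10679.40
Buyer's account: inland to port 942.27 + export clearance 260.69 + origin terminal 853.45 + freight 4142.97 + insurance 40.78 + brokerage 156.00 + duty 1520.17 = 7916.33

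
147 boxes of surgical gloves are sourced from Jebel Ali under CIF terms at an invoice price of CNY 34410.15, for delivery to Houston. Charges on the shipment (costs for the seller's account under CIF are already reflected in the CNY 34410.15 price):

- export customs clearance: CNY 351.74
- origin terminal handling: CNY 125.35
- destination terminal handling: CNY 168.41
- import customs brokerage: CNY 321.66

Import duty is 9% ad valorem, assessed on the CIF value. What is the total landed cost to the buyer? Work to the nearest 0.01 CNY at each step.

CIF: the seller pays costs through ocean freight and marine insurance to the destination port.
Already in the invoice (seller's account under CIF): export clearance, origin terminal — exclude.
The CIF price already equals the CIF value: 34410.15
Import duty = 34410.15 × 9% = 3096.91
Buyer bears: destination terminal 168.41 + brokerage 321.66 + duty 3096.91 = 3586.98
Landed cost = invoice 34410.15 + 3586.98 = 37997.13

Total landed cost: CNY 37997.13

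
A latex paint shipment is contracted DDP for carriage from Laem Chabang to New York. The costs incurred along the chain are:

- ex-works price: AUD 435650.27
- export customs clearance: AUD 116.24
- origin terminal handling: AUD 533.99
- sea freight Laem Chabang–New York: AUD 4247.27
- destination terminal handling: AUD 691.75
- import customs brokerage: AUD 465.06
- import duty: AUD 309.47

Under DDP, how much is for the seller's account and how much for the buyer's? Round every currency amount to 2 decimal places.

Seller: AUD 442014.05; buyer: AUD 0.00

DDP: the seller bears all costs including import duty.
Seller's account: goods 435650.27 + export clearance 116.24 + origin terminal 533.99 + freight 4247.27 + destination terminal 691.75 + brokerage 465.06 + duty 309.47 = 442014.05
Buyer's account: 0.00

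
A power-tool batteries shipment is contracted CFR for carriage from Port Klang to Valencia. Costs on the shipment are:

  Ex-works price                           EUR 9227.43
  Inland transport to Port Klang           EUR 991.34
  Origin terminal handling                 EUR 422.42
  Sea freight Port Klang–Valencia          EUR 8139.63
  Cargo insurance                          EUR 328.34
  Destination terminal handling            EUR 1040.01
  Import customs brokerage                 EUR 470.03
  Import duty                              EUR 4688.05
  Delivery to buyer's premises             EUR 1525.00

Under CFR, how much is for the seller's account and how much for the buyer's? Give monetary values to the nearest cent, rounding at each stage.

CFR: the seller pays costs through ocean freight to the destination port, but not insurance.
Seller's account: goods 9227.43 + inland to port 991.34 + origin terminal 422.42 + freight 8139.63 = 18780.82
Buyer's account: insurance 328.34 + destination terminal 1040.01 + brokerage 470.03 + duty 4688.05 + delivery 1525.00 = 8051.43

Seller: EUR 18780.82; buyer: EUR 8051.43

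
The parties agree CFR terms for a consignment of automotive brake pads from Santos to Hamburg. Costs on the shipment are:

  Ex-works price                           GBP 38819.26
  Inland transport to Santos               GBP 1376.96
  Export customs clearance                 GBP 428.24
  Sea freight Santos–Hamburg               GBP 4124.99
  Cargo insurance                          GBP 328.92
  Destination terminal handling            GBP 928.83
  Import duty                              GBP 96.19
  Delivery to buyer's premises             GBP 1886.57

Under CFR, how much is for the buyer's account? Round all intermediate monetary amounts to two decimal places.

CFR: the seller pays costs through ocean freight to the destination port, but not insurance.
Seller's account: goods 38819.26 + inland to port 1376.96 + export clearance 428.24 + freight 4124.99 = 44749.45
Buyer's account: insurance 328.92 + destination terminal 928.83 + duty 96.19 + delivery 1886.57 = 3240.51

Buyer's account: GBP 3240.51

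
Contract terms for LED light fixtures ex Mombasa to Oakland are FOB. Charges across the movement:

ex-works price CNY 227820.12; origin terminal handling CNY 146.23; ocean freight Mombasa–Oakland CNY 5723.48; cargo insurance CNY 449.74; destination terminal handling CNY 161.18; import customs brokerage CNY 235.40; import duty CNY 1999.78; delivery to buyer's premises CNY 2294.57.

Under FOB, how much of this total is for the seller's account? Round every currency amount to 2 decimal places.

Seller's account: CNY 227966.35

FOB: the seller bears costs until goods are on board at the origin port; the buyer bears freight, insurance and all costs thereafter.
Seller's account: goods 227820.12 + origin terminal 146.23 = 227966.35
Buyer's account: freight 5723.48 + insurance 449.74 + destination terminal 161.18 + brokerage 235.40 + duty 1999.78 + delivery 2294.57 = 10864.15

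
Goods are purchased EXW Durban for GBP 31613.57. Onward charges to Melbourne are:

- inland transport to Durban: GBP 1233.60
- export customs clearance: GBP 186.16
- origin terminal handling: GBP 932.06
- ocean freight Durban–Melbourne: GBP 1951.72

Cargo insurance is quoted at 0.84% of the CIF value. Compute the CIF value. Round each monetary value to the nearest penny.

Let C be the CIF value. C = EXW price + pre-shipment costs + freight + 0.84% × C
C − 0.84% × C = 31613.57 + 1233.60 + 186.16 + 932.06 + 1951.72
0.9916 × C = 35917.11
C = 35917.11 / 0.9916 = 36221.37
Insurance premium = 0.84% × 36221.37 = 304.26

CIF value: GBP 36221.37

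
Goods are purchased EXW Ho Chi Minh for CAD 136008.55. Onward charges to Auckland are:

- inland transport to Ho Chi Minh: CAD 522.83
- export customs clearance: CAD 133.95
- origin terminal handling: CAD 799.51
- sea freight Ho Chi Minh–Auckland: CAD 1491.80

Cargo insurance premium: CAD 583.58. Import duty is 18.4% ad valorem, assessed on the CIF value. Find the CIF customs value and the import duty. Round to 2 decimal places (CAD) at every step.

CIF = EXW price + pre-shipment costs + freight + insurance
CIF = 136008.55 + 522.83 + 133.95 + 799.51 + 1491.80 + 583.58 = 139540.22
Import duty = 139540.22 × 18.4% = 25675.40

CIF value: CAD 139540.22; import duty: CAD 25675.40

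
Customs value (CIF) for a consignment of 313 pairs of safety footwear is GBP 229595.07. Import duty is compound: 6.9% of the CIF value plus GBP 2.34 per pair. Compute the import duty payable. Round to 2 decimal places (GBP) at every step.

Ad valorem component: 229595.07 × 6.9% = 15842.06
Specific component: 313 × 2.34 = 732.42
Import duty = 15842.06 + 732.42 = 16574.48

Import duty: GBP 16574.48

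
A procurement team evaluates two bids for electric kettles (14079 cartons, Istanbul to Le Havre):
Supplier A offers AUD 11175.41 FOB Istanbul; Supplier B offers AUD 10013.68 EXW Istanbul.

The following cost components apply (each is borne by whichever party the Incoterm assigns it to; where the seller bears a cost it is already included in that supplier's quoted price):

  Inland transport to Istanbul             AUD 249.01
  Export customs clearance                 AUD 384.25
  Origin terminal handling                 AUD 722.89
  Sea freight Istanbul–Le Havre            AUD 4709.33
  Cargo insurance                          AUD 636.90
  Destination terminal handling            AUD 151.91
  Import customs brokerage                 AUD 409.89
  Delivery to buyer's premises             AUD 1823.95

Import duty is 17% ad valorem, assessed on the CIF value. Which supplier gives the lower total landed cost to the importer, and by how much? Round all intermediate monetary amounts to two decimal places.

Supplier A is cheaper by AUD 227.47

Supplier A (FOB):
CIF value = FOB price + freight + insurance = 11175.41 + 4709.33 + 636.90 = 16521.64
Import duty = 16521.64 × 17% = 2808.68
Buyer bears (A): 4709.33 + 636.90 + 151.91 + 409.89 + 1823.95 = 7731.98
Landed cost (A) = invoice 11175.41 + 7731.98 + duty 2808.68 = 21716.07
Supplier B (EXW):
CIF value = EXW price + inland to port + export clearance + origin terminal + freight + insurance = 10013.68 + 249.01 + 384.25 + 722.89 + 4709.33 + 636.90 = 16716.06
Import duty = 16716.06 × 17% = 2841.73
Buyer bears (B): 249.01 + 384.25 + 722.89 + 4709.33 + 636.90 + 151.91 + 409.89 + 1823.95 = 9088.13
Landed cost (B) = invoice 10013.68 + 9088.13 + duty 2841.73 = 21943.54
Difference = |21716.07 − 21943.54| = 227.47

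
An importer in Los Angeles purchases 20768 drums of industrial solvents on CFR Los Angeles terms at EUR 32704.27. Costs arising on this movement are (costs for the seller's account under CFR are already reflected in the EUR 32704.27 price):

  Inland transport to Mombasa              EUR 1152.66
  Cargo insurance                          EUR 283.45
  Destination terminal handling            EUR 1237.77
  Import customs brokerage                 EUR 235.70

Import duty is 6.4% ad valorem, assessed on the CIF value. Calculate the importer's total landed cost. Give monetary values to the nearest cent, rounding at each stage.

Total landed cost: EUR 36572.40

CFR: the seller pays costs through ocean freight to the destination port, but not insurance.
Already in the invoice (seller's account under CFR): inland to port — exclude.
CIF value = CFR price + insurance = 32704.27 + 283.45 = 32987.72
Import duty = 32987.72 × 6.4% = 2111.21
Buyer bears: insurance 283.45 + destination terminal 1237.77 + brokerage 235.70 + duty 2111.21 = 3868.13
Landed cost = invoice 32704.27 + 3868.13 = 36572.40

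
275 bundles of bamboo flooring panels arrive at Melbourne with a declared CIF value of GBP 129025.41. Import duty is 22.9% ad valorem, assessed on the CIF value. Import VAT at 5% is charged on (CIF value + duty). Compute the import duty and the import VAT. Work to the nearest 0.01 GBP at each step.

Import duty: GBP 29546.82; import VAT: GBP 7928.61

Import duty = 129025.41 × 22.9% = 29546.82
VAT base = CIF + duty = 129025.41 + 29546.82 = 158572.23
Import VAT = 158572.23 × 5% = 7928.61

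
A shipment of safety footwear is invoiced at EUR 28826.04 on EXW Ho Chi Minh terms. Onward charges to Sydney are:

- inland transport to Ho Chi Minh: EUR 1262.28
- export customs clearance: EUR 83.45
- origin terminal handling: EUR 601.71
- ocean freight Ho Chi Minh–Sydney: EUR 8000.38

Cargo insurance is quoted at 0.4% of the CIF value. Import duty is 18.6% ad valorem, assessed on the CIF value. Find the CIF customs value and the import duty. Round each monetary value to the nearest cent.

CIF value: EUR 38929.58; import duty: EUR 7240.90

Let C be the CIF value. C = EXW price + pre-shipment costs + freight + 0.4% × C
C − 0.4% × C = 28826.04 + 1262.28 + 83.45 + 601.71 + 8000.38
0.996 × C = 38773.86
C = 38773.86 / 0.996 = 38929.58
Insurance premium = 0.4% × 38929.58 = 155.72
Import duty = 38929.58 × 18.6% = 7240.90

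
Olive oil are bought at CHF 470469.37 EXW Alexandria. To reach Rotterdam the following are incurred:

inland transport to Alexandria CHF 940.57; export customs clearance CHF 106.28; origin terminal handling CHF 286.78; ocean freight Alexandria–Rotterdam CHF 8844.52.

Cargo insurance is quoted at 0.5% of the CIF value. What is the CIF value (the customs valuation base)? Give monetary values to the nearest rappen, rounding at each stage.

Let C be the CIF value. C = EXW price + pre-shipment costs + freight + 0.5% × C
C − 0.5% × C = 470469.37 + 940.57 + 106.28 + 286.78 + 8844.52
0.995 × C = 480647.52
C = 480647.52 / 0.995 = 483062.83
Insurance premium = 0.5% × 483062.83 = 2415.31

CIF value: CHF 483062.83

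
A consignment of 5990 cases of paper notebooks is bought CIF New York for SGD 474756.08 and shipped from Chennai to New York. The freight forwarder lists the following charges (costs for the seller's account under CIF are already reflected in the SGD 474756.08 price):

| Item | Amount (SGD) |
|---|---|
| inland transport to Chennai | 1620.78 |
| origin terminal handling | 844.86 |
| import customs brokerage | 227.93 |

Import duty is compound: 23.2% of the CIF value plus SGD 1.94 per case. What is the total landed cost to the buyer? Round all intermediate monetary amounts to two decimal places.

CIF: the seller pays costs through ocean freight and marine insurance to the destination port.
Already in the invoice (seller's account under CIF): inland to port, origin terminal — exclude.
The CIF price already equals the CIF value: 474756.08
Ad valorem component: 474756.08 × 23.2% = 110143.41
Specific component: 5990 × 1.94 = 11620.60
Import duty = 110143.41 + 11620.60 = 121764.01
Buyer bears: brokerage 227.93 + duty 121764.01 = 121991.94
Landed cost = invoice 474756.08 + 121991.94 = 596748.02

Total landed cost: SGD 596748.02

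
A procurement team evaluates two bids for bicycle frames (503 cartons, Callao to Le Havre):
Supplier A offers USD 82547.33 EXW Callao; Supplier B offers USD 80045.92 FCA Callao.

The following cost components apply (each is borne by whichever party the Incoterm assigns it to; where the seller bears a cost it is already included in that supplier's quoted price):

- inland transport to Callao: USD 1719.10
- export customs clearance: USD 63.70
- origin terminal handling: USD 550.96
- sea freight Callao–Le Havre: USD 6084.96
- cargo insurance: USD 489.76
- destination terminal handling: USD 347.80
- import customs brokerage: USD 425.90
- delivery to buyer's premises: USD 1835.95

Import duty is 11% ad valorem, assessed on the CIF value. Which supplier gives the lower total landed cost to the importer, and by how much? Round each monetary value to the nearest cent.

Supplier A (EXW):
CIF value = EXW price + inland to port + export clearance + origin terminal + freight + insurance = 82547.33 + 1719.10 + 63.70 + 550.96 + 6084.96 + 489.76 = 91455.81
Import duty = 91455.81 × 11% = 10060.14
Buyer bears (A): 1719.10 + 63.70 + 550.96 + 6084.96 + 489.76 + 347.80 + 425.90 + 1835.95 = 11518.13
Landed cost (A) = invoice 82547.33 + 11518.13 + duty 10060.14 = 104125.60
Supplier B (FCA):
CIF value = FCA price + origin terminal + freight + insurance = 80045.92 + 550.96 + 6084.96 + 489.76 = 87171.60
Import duty = 87171.60 × 11% = 9588.88
Buyer bears (B): 550.96 + 6084.96 + 489.76 + 347.80 + 425.90 + 1835.95 = 9735.33
Landed cost (B) = invoice 80045.92 + 9735.33 + duty 9588.88 = 99370.13
Difference = |104125.60 − 99370.13| = 4755.47

Supplier B is cheaper by USD 4755.47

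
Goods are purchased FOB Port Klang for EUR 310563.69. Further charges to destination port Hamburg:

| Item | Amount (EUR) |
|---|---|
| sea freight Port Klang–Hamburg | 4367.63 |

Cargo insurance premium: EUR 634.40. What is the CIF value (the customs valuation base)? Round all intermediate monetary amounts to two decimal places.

CIF value: EUR 315565.72

CIF = FOB price + freight + insurance
CIF = 310563.69 + 4367.63 + 634.40 = 315565.72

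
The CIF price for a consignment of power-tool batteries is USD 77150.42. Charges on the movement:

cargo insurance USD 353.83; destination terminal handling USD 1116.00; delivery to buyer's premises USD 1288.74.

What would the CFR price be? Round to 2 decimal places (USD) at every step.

Not relevant to the conversion: delivery, destination terminal — on the buyer under both terms; not part of either seller's price.
From CIF to CFR, the seller no longer bears: insurance.
CFR price = 77150.42 − 353.83 = 76796.59

CFR price: USD 76796.59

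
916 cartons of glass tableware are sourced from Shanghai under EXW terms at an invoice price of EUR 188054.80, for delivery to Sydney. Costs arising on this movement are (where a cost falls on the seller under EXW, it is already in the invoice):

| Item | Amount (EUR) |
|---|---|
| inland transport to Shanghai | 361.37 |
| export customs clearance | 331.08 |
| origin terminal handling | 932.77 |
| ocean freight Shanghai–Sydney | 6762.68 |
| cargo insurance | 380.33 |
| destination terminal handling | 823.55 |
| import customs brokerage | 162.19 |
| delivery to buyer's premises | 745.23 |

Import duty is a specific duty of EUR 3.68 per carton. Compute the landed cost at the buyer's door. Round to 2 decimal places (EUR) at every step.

Total landed cost: EUR 201924.88

EXW: the seller makes goods available at their premises; the buyer bears all onward costs.
CIF value = EXW price + inland to port + export clearance + origin terminal + freight + insurance = 188054.80 + 361.37 + 331.08 + 932.77 + 6762.68 + 380.33 = 196823.03
Import duty = 916 × 3.68 = 3370.88
Buyer bears: inland to port 361.37 + export clearance 331.08 + origin terminal 932.77 + freight 6762.68 + insurance 380.33 + destination terminal 823.55 + brokerage 162.19 + delivery 745.23 + duty 3370.88 = 13870.08
Landed cost = invoice 188054.80 + 13870.08 = 201924.88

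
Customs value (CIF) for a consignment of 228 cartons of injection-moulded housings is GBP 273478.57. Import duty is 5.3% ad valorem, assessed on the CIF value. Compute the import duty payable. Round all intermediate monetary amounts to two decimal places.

Import duty = 273478.57 × 5.3% = 14494.36

Import duty: GBP 14494.36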